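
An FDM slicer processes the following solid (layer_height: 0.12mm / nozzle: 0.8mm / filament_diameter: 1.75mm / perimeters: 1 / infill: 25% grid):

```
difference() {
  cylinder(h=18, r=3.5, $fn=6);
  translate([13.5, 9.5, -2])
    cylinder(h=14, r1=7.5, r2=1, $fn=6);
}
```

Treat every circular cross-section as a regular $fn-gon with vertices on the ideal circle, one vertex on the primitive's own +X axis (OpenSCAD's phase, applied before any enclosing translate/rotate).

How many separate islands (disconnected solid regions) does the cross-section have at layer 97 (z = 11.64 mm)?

At z = 11.64 mm: the r=3.5 cylinder contributes a regular 6-gon of circumradius 3.5; the cone at (13.5, 9.5): at t=0.974 of its height the radius interpolates to r₁+(r₂−r₁)t = 1.167, giving a regular 6-gon of that circumradius; Subtracting the remaining from the first: starting from the r=3.5 cylinder, the cone at (13.5, 9.5) misses the remaining region (no effect) — 1 connected region. Overall, the cross-section is a single solid region. Island count = 1.

1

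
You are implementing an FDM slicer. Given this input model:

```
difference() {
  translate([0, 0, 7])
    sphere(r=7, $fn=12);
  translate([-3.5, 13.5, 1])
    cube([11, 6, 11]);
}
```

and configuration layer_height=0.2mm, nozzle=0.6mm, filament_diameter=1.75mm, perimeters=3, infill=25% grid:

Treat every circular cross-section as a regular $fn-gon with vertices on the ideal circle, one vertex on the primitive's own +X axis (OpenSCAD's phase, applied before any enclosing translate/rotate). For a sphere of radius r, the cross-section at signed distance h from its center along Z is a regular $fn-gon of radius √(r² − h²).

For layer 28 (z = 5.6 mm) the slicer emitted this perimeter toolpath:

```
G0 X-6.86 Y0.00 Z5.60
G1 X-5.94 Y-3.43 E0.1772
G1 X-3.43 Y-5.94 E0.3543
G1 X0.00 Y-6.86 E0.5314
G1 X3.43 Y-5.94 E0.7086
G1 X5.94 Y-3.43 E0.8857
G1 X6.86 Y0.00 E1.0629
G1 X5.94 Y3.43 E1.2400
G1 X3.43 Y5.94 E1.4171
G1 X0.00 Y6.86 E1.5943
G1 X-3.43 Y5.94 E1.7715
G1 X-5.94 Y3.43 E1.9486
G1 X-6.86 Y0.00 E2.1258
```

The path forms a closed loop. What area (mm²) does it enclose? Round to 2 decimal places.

141.16 mm²

Apply the shoelace formula to the sequence of (X, Y) vertices; enclosed area = 141.16 mm².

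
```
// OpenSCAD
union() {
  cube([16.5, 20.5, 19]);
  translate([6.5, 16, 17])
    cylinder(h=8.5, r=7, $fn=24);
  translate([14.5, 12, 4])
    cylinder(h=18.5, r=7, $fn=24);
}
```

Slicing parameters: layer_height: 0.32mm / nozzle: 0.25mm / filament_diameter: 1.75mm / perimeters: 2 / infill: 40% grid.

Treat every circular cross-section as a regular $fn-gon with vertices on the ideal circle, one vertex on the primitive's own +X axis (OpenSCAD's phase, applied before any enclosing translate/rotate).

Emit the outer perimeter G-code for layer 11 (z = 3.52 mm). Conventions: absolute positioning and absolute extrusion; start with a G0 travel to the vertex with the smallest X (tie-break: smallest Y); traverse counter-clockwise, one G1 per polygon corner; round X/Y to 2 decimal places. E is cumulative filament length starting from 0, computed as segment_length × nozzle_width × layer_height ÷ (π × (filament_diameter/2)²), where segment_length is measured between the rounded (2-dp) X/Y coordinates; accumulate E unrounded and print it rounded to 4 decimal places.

G0 X0.00 Y0.00 Z3.52
G1 X16.50 Y0.00 E0.5488
G1 X16.50 Y20.50 E1.2306
G1 X0.00 Y20.50 E1.7794
G1 X0.00 Y0.00 E2.4612

At z = 3.52 mm: the cube is present — its section is the full 16.5×20.5 rectangle; the cylinder at (6.5, 16) is absent (z outside [17, 25.5]); the cylinder at (14.5, 12) is absent (z outside [4, 22.5]); Merging all regions: only the 16.5×20.5 cube is present, so the union is just that shape — 1 connected region. The outline is a single polygon with 4 vertices. Extrusion per mm of travel: 0.25 × 0.32 / (π × 0.875²) = 0.033260. Accumulating E over each segment gives final E = 2.4612.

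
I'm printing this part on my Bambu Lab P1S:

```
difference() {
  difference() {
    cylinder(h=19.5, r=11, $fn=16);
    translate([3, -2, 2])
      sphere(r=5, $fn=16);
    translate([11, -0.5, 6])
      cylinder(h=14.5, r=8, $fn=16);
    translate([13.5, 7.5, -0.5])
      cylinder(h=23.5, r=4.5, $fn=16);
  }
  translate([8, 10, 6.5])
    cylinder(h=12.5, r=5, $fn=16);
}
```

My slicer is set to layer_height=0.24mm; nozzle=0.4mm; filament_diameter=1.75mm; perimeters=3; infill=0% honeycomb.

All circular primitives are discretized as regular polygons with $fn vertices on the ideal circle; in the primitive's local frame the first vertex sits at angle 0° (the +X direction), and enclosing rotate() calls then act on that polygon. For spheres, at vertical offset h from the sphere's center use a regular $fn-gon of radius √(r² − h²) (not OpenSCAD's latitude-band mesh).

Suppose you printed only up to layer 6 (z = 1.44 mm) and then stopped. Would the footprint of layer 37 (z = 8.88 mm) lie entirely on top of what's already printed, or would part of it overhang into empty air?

part overhangs

Compare the two slices. At z = 1.44: the r=11 cylinder gives a regular 16-gon of circumradius 11 (constant along its height) (area = (16/2)·11.000²·sin(360°/16) = 370.44 mm²); the r=5 sphere at (3, -2) slices to a regular 16-gon of circumradius 4.969 (√(r²−h²) with h=0.56 from center) (area = (16/2)·4.969²·sin(360°/16) = 75.58 mm²); the cylinder at (11, -0.5) does not reach this height (z outside [6, 20.5]); the r=4.5 cylinder at (13.5, 7.5) contributes a regular 16-gon of circumradius 4.5 (area = (16/2)·4.500²·sin(360°/16) = 61.99 mm²); Subtracting the remaining from the first: starting from the r=11 cylinder (370.44 mm²), the r=5 sphere at (3, -2) lies wholly inside it (removes its full 75.58 mm² and its 31.02 mm outline becomes a hole wall); the r=4.5 cylinder at (13.5, 7.5) misses the remaining region (no effect) — area = 294.86 mm²; the cylinder at (8, 10) is absent (z outside [6.5, 19]); Taking the first minus the rest: none of the subtracted shapes is present at this height, so that combined region is unchanged — area = 294.86 mm². At z = 8.88: the cylinder: section is a regular 16-gon, circumradius r=11 (area = (16/2)·11.000²·sin(360°/16) = 370.44 mm²); the sphere at (3, -2) is absent (|z−center|=6.880 > r=5); the r=8 cylinder at (11, -0.5) gives a regular 16-gon of circumradius 8 (constant along its height) (area = (16/2)·8.000²·sin(360°/16) = 195.93 mm²); the cylinder at (13.5, 7.5): section is a regular 16-gon, circumradius r=4.5 (area = (16/2)·4.500²·sin(360°/16) = 61.99 mm²); Taking the first minus the rest: starting from the r=11 cylinder (370.44 mm²), the r=8 cylinder at (11, -0.5) partially overlaps it — only the 80.35 mm² overlap (of its 195.93 mm²) is removed, clipping the outline; the r=4.5 cylinder at (13.5, 7.5) misses the remaining region (no effect) — area = 290.09 mm²; the r=5 cylinder at (8, 10) gives a regular 16-gon of circumradius 5 (constant along its height) (area = (16/2)·5.000²·sin(360°/16) = 76.54 mm²); After the difference (first − rest): starting from the result so far (290.09 mm²), the r=5 cylinder at (8, 10) partially overlaps it — only the 13.21 mm² overlap (of its 76.54 mm²) is removed, clipping the outline — area = 276.88 mm². Checking containment: at z = 8.88 the cross-section extends beyond the z = 1.44 cross-section by about 45.04 mm².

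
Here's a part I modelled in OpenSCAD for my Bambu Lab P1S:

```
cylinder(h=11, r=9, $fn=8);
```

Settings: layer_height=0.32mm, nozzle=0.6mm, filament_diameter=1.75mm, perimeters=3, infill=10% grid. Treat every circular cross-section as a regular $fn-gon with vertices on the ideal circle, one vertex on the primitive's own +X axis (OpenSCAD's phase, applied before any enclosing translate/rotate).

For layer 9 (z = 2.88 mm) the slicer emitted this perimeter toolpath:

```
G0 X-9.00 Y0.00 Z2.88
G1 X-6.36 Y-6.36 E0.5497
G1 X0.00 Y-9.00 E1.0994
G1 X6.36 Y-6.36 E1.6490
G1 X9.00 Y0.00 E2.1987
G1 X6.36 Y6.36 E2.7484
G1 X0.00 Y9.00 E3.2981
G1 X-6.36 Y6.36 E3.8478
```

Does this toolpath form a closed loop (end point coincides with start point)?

Start point (G0): (-9.00, 0.00). End point (last G1): the path does not return to the start — open.

no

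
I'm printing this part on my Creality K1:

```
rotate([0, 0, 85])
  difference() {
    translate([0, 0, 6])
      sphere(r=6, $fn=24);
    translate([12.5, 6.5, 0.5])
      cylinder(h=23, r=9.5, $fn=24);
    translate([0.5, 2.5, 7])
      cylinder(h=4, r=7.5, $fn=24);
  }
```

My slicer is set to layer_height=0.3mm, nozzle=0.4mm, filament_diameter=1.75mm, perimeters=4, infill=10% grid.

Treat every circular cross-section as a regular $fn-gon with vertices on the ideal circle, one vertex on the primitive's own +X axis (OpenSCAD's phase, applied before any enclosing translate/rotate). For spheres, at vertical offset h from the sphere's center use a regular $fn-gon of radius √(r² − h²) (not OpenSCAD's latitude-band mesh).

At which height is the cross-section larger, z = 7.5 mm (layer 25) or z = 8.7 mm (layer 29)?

Layer 25 (z = 7.5): the r=6 sphere contributes a regular 24-gon of circumradius √(6²−1.5²) = 5.809 (area = (24/2)·5.809²·sin(360°/24) = 104.82 mm²); the r=9.5 cylinder at (12.5, 6.5) gives a regular 24-gon of circumradius 9.5 (constant along its height) (area = (24/2)·9.500²·sin(360°/24) = 280.30 mm²); the r=7.5 cylinder at (0.5, 2.5) gives a regular 24-gon of circumradius 7.5 (constant along its height) (area = (24/2)·7.500²·sin(360°/24) = 174.70 mm²); After the difference (first − rest): starting from the r=6 sphere (104.82 mm²), the r=9.5 cylinder at (12.5, 6.5) partially overlaps it — only the 4.25 mm² overlap (of its 280.30 mm²) is removed, clipping the outline; the r=7.5 cylinder at (0.5, 2.5) partially overlaps it — only the 94.22 mm² overlap (of its 174.70 mm²) is removed, clipping the outline — area = 6.35 mm²; (whole slice rotated 85° about Z — lengths, areas and connectivity unchanged). So its area = 6.35 mm². Layer 29 (z = 8.7): the r=6 sphere slices to a regular 24-gon of circumradius 5.358 (√(r²−h²) with h=2.7 from center) (area = (24/2)·5.358²·sin(360°/24) = 89.17 mm²); the r=9.5 cylinder at (12.5, 6.5) contributes a regular 24-gon of circumradius 9.5 (area = (24/2)·9.500²·sin(360°/24) = 280.30 mm²); the r=7.5 cylinder at (0.5, 2.5) gives a regular 24-gon of circumradius 7.5 (constant along its height) (area = (24/2)·7.500²·sin(360°/24) = 174.70 mm²); After the difference (first − rest): starting from the r=6 sphere (89.17 mm²), the r=9.5 cylinder at (12.5, 6.5) partially overlaps it — only the 1.94 mm² overlap (of its 280.30 mm²) is removed, clipping the outline; the r=7.5 cylinder at (0.5, 2.5) partially overlaps it — only the 85.19 mm² overlap (of its 174.70 mm²) is removed, clipping the outline — area = 2.03 mm²; (rotated 85° about Z; rotation is an isometry so areas/perimeters/island counts are preserved). So its area = 2.03 mm². Layer 25 is larger (6.35 vs 2.03 mm²).

layer 25 (z = 7.5 mm)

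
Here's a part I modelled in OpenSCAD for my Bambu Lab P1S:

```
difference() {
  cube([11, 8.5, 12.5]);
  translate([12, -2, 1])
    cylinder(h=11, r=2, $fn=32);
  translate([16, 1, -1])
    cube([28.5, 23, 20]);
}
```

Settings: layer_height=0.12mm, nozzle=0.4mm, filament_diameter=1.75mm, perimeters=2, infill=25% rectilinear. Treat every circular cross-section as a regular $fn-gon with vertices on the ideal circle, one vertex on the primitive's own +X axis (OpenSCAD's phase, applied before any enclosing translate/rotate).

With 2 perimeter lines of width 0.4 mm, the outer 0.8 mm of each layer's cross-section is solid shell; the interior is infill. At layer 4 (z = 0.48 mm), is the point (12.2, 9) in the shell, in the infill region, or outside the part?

outside

At z = 0.48 mm: the 11×8.5 cube contributes its full rectangle; the cylinder at (12, -2) is absent (z outside [1, 12]); the cube at (16, 1) (footprint 28.5×23) is included at this height; Subtracting the remaining from the first: starting from the 11×8.5 cube, the 28.5×23 cube at (16, 1) misses the remaining region (no effect) — 1 connected region. Overall, the cross-section is a single solid region. The nearest boundary edge runs (0.00, 8.50)→(11.00, 8.50); distance from the point to it = 1.30 mm. The point is not inside any of the regions above, so it lies outside the cross-section (1.30 mm from the nearest boundary).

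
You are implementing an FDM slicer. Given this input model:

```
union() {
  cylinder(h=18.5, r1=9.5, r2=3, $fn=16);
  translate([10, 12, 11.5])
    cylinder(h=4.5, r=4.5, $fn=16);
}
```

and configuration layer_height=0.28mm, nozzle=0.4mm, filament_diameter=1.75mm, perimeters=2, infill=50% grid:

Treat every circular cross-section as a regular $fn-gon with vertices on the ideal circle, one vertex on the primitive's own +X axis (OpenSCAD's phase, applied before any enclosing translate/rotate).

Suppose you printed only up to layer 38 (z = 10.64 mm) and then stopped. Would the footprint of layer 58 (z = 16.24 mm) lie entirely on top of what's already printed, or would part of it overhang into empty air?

Compare the two slices. At z = 10.64: the cone contributes a regular 16-gon of circumradius 5.762 (interpolated between r1=9.5 and r2=3 at t=0.575) (area = (16/2)·5.762²·sin(360°/16) = 101.63 mm²); the cylinder at (10, 12) does not reach this height (z outside [11.5, 16]); Taking the union: only the cone is present, so the union is just that shape — area = 101.63 mm². At z = 16.24: the cone (r1=9.5→r2=3) has section circumradius 3.794 here — a regular 16-gon (area = (16/2)·3.794²·sin(360°/16) = 44.07 mm²); the cylinder at (10, 12) is not intersected at this z (z outside [11.5, 16]); Merging all regions: only the cone is present, so the union is just that shape — area = 44.07 mm². Checking containment: the cross-section at z = 16.24 is a subset of the cross-section at z = 10.64.

entirely on top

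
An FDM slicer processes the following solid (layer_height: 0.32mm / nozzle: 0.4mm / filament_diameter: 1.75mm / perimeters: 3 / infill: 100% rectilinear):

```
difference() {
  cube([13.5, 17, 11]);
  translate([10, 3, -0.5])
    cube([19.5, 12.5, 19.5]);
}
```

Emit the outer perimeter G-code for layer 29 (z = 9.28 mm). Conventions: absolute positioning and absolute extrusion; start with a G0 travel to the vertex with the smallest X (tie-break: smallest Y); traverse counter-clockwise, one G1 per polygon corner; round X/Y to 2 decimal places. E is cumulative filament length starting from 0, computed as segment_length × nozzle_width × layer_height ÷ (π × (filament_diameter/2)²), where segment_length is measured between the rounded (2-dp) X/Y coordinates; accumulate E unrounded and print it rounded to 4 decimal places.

At z = 9.28 mm: the 13.5×17 cube contributes its full rectangle; the cube at (10, 3) (footprint 19.5×12.5) is included at this height; Taking the first minus the rest: starting from the 13.5×17 cube, the 19.5×12.5 cube at (10, 3) partially overlaps it — only the 43.75 mm² overlap (of its 243.75 mm²) is removed, clipping the outline — 1 connected region. The outline is a single polygon with 8 vertices. Extrusion per mm of travel: 0.4 × 0.32 / (π × 0.875²) = 0.053216. Accumulating E over each segment gives final E = 3.6187.

G0 X0.00 Y0.00 Z9.28
G1 X13.50 Y0.00 E0.7184
G1 X13.50 Y3.00 E0.8781
G1 X10.00 Y3.00 E1.0643
G1 X10.00 Y15.50 E1.7295
G1 X13.50 Y15.50 E1.9158
G1 X13.50 Y17.00 E1.9956
G1 X0.00 Y17.00 E2.7140
G1 X0.00 Y0.00 E3.6187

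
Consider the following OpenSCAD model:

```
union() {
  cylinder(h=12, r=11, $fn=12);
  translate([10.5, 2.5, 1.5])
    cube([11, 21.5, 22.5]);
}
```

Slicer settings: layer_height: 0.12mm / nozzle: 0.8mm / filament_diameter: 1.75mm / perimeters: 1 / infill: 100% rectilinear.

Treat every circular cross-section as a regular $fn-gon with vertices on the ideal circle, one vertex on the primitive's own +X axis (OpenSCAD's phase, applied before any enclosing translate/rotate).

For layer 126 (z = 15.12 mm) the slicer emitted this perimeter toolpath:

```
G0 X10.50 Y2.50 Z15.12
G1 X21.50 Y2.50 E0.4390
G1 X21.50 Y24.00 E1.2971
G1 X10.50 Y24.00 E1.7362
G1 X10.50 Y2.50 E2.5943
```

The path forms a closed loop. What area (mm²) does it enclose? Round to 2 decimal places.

Apply the shoelace formula to the sequence of (X, Y) vertices; enclosed area = 236.50 mm².

236.50 mm²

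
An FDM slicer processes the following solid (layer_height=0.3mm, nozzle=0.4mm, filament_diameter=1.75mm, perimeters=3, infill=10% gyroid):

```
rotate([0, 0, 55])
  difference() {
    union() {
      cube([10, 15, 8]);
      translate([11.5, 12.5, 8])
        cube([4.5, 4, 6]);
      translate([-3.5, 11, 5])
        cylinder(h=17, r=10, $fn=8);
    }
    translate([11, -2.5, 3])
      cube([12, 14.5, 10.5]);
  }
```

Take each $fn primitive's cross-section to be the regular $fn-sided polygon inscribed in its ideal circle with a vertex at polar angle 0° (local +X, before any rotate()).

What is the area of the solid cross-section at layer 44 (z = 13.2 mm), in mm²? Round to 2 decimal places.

At z = 13.2 mm: the cube is absent (z outside [0, 8]); the cube at (11.5, 12.5) is present — its section is the full 4.5×4 rectangle (area 18.00 mm²); the r=10 cylinder at (-3.5, 11) gives a regular 8-gon of circumradius 10 (constant along its height) (area = (8/2)·10.000²·sin(360°/8) = 282.84 mm²); Merging all regions: the 2 present regions are separate (no shared area or edge), so areas and boundary lengths simply add and each stays a separate island — area = 300.84 mm²; the cube at (11, -2.5) (footprint 12×14.5) is included at this height (area 174.00 mm²); Taking the first minus the rest: starting from the result so far (300.84 mm²), the 12×14.5 cube at (11, -2.5) misses the remaining region (no effect) — area = 300.84 mm²; (rotated 55° about Z; rotation is an isometry so areas/perimeters/island counts are preserved). Overall, the cross-section has 2 separate islands. Net area = 300.84 mm².

300.84 mm²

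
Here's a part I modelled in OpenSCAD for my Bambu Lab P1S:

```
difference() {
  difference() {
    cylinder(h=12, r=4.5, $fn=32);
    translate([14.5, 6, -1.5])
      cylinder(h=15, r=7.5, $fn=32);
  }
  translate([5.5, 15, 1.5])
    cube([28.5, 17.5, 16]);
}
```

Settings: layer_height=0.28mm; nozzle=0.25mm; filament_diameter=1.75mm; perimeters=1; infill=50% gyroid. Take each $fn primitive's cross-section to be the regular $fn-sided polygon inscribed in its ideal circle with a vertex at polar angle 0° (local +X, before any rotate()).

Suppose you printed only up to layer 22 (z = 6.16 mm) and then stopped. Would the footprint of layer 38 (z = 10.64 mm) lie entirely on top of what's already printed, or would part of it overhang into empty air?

entirely on top

Compare the two slices. At z = 6.16: the r=4.5 cylinder gives a regular 32-gon of circumradius 4.5 (constant along its height) (area = (32/2)·4.500²·sin(360°/32) = 63.21 mm²); the r=7.5 cylinder at (14.5, 6) contributes a regular 32-gon of circumradius 7.5 (area = (32/2)·7.500²·sin(360°/32) = 175.58 mm²); Subtracting the remaining from the first: starting from the r=4.5 cylinder (63.21 mm²), the r=7.5 cylinder at (14.5, 6) misses the remaining region (no effect) — area = 63.21 mm²; the cube at (5.5, 15) (footprint 28.5×17.5) is included at this height (area 498.75 mm²); After the difference (first − rest): starting from that combined region (63.21 mm²), the 28.5×17.5 cube at (5.5, 15) misses the remaining region (no effect) — area = 63.21 mm². At z = 10.64: the r=4.5 cylinder contributes a regular 32-gon of circumradius 4.5 (area = (32/2)·4.500²·sin(360°/32) = 63.21 mm²); the cylinder at (14.5, 6): section is a regular 32-gon, circumradius r=7.5 (area = (32/2)·7.500²·sin(360°/32) = 175.58 mm²); Taking the first minus the rest: starting from the r=4.5 cylinder (63.21 mm²), the r=7.5 cylinder at (14.5, 6) misses the remaining region (no effect) — area = 63.21 mm²; the 28.5×17.5 cube at (5.5, 15) contributes its full rectangle (area 498.75 mm²); Subtracting the remaining from the first: starting from that combined region (63.21 mm²), the 28.5×17.5 cube at (5.5, 15) misses the remaining region (no effect) — area = 63.21 mm². Checking containment: the cross-section at z = 10.64 is a subset of the cross-section at z = 6.16.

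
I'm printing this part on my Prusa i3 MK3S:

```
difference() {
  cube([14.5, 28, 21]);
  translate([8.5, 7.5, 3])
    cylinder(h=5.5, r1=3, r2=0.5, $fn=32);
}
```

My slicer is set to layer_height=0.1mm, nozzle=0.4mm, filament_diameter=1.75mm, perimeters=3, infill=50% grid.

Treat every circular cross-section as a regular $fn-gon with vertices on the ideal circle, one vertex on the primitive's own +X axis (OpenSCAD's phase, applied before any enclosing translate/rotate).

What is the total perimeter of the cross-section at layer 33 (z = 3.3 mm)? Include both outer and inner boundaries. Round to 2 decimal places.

102.96 mm

At z = 3.3 mm: the cube (footprint 14.5×28) is included at this height (perimeter 85.00 mm); the cone at (8.5, 7.5) (r1=3→r2=0.5) has section circumradius 2.864 here — a regular 32-gon (perimeter = 2·32·2.864·sin(180°/32) = 17.96 mm); After the difference (first − rest): starting from the 14.5×28 cube, the cone at (8.5, 7.5) lies wholly inside it (removes its full 25.60 mm² and its 17.96 mm outline becomes a hole wall) — boundary (outer + 1 inner loop) = 102.96 mm. Overall, the cross-section is one region with 1 hole. Total boundary length (outer + inner) = 102.96 mm.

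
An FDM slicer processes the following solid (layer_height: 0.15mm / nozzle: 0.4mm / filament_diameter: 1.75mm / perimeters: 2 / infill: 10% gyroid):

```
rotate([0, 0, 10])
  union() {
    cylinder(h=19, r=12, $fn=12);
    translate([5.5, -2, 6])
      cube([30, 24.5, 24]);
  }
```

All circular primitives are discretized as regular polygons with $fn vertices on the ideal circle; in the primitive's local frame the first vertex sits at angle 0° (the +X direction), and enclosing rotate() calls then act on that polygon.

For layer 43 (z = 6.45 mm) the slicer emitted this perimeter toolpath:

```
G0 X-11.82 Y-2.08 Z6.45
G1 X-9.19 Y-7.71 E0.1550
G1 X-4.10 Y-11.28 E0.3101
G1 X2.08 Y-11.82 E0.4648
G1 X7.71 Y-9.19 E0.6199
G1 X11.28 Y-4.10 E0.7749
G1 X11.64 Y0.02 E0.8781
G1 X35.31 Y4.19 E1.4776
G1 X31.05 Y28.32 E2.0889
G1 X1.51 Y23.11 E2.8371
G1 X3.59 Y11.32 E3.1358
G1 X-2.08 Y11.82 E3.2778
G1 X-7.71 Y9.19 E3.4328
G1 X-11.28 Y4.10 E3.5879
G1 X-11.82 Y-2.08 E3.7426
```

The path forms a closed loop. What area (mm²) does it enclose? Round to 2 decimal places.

1108.43 mm²

Apply the shoelace formula to the sequence of (X, Y) vertices; enclosed area = 1108.43 mm².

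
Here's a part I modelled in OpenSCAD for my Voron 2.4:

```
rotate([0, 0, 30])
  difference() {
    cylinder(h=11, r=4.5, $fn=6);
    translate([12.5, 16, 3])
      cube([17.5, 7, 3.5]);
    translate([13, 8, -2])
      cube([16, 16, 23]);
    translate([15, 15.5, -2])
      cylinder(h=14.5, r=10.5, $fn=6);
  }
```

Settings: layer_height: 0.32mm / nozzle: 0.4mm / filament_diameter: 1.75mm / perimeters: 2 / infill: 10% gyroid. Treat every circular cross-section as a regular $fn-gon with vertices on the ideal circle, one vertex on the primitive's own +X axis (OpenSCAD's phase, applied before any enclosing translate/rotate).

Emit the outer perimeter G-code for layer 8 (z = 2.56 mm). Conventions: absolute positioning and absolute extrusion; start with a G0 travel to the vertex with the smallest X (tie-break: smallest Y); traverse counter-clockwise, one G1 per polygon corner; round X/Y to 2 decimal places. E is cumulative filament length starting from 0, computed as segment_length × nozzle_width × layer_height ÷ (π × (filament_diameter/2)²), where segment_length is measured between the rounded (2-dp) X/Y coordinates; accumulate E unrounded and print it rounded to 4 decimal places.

At z = 2.56 mm: the r=4.5 cylinder contributes a regular 6-gon of circumradius 4.5; the cube at (12.5, 16) is absent (z outside [3, 6.5]); the cube at (13, 8) (footprint 16×16) is included at this height; the r=10.5 cylinder at (15, 15.5) gives a regular 6-gon of circumradius 10.5 (constant along its height); After the difference (first − rest): starting from the r=4.5 cylinder, the 16×16 cube at (13, 8) misses the remaining region (no effect); the r=10.5 cylinder at (15, 15.5) misses the remaining region (no effect) — 1 connected region; (whole slice rotated 30° about Z — lengths, areas and connectivity unchanged). The outline is a single polygon with 6 vertices. Extrusion per mm of travel: 0.4 × 0.32 / (π × 0.875²) = 0.053216. Accumulating E over each segment gives final E = 1.4374.

G0 X-3.90 Y-2.25 Z2.56
G1 X0.00 Y-4.50 E0.2396
G1 X3.90 Y-2.25 E0.4792
G1 X3.90 Y2.25 E0.7187
G1 X0.00 Y4.50 E0.9583
G1 X-3.90 Y2.25 E1.1979
G1 X-3.90 Y-2.25 E1.4374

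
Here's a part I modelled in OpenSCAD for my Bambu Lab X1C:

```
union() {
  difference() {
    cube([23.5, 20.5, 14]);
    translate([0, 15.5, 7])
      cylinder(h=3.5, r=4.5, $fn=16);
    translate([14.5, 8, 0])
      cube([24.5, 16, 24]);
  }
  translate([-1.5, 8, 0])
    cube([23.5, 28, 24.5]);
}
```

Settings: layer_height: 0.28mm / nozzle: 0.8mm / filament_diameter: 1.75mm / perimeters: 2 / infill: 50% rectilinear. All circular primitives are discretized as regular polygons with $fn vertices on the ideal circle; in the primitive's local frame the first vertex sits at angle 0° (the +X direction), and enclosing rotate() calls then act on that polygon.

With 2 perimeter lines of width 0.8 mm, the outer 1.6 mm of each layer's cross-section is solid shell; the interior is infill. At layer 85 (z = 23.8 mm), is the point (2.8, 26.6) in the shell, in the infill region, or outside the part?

infill

At z = 23.8 mm: the cube is absent (z outside [0, 14]); the cylinder at (0, 15.5) is absent (z outside [7, 10.5]); the cube at (14.5, 8) (footprint 24.5×16) is included at this height; Taking the first minus the rest: the first operand is absent here, so nothing remains; the cube at (-1.5, 8) (footprint 23.5×28) is included at this height; Combining (union): only the 23.5×28 cube at (-1.5, 8) is present, so the union is just that shape — 1 connected region. Overall, the cross-section is a single solid region. The nearest boundary edge runs (-1.50, 36.00)→(-1.50, 8.00); distance from the point to it = 4.30 mm. The point is inside the cross-section and 4.30 mm from the nearest boundary — more than the 1.6 mm shell width (2 × 0.8), so it's in the infill interior.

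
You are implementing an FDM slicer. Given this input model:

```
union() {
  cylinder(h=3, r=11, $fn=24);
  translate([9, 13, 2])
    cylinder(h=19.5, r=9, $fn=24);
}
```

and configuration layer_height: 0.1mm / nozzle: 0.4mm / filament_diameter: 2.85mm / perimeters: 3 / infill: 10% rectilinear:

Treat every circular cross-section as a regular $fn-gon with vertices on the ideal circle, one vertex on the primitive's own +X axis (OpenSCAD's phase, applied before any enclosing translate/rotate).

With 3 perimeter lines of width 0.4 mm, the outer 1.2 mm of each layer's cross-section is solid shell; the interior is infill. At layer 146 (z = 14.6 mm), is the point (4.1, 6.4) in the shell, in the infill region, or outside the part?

At z = 14.6 mm: the cylinder does not reach this height (z outside [0, 3]); the cylinder at (9, 13): section is a regular 24-gon, circumradius r=9; Taking the union: only the r=9 cylinder at (9, 13) is present, so the union is just that shape — 1 connected region. Overall, the cross-section is a single solid region. The nearest boundary edge runs (2.64, 6.64)→(4.50, 5.21); distance from the point to it = 0.70 mm. The point is inside the cross-section, 0.70 mm from the nearest boundary — within the 1.2 mm shell band (3 × 0.4).

shell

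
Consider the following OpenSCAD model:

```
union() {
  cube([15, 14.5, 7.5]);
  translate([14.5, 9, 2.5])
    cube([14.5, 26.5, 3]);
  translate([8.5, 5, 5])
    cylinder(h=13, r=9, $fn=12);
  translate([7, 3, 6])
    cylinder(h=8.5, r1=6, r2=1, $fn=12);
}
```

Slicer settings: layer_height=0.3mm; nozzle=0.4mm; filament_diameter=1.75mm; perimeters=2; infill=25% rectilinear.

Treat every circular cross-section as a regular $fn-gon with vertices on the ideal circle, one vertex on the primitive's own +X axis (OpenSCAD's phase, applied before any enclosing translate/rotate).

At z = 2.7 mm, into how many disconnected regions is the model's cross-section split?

At z = 2.7 mm: the 15×14.5 cube contributes its full rectangle; the cube at (14.5, 9) (footprint 14.5×26.5) is included at this height; the cylinder at (8.5, 5) is absent (z outside [5, 18]); the cone at (7, 3) is not intersected at this z (z outside [6, 14.5]); Combining (union): the regions partially overlap (shared area 2.75 mm²), so overlapping operands fuse into one piece — 1 connected region. The result has 1 disconnected region.

1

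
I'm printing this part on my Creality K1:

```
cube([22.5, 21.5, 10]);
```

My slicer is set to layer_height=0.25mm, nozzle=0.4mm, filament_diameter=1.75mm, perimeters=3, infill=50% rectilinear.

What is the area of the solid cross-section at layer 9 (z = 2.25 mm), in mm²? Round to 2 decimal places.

At z = 2.25 mm: the cube (footprint 22.5×21.5) is included at this height (area 483.75 mm²). Overall, the cross-section is a single solid region. Net area = 483.75 mm².

483.75 mm²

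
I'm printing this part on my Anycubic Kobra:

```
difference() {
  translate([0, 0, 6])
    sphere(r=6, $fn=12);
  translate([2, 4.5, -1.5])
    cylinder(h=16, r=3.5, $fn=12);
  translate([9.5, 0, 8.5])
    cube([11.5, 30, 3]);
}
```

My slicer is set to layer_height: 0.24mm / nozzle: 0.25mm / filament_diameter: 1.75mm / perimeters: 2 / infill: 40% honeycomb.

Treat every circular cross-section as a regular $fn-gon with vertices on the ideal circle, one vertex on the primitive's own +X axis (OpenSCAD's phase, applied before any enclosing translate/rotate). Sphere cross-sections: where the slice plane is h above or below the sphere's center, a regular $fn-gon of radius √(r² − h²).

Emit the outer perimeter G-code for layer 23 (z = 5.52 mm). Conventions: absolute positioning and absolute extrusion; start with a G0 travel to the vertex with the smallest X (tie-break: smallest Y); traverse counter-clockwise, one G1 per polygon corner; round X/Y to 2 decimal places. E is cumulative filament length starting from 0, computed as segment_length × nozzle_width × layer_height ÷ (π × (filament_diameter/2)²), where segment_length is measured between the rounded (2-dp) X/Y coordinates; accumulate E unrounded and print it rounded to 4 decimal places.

At z = 5.52 mm: the sphere: section is a regular 12-gon, circumradius = √(r²−h²) = √(6²−0.48²) = 5.981; the cylinder at (2, 4.5): section is a regular 12-gon, circumradius r=3.5; the cube at (9.5, 0) does not reach this height (z outside [8.5, 11.5]); Subtracting the remaining from the first: starting from the r=6 sphere, the r=3.5 cylinder at (2, 4.5) partially overlaps it — only the 22.27 mm² overlap (of its 36.75 mm²) is removed, clipping the outline — 1 connected region. The outline is a single polygon with 18 vertices. Extrusion per mm of travel: 0.25 × 0.24 / (π × 0.875²) = 0.024945. Accumulating E over each segment gives final E = 1.0078.

G0 X-5.98 Y0.00 Z5.52
G1 X-5.18 Y-2.99 E0.0772
G1 X-2.99 Y-5.18 E0.1545
G1 X0.00 Y-5.98 E0.2317
G1 X2.99 Y-5.18 E0.3089
G1 X5.18 Y-2.99 E0.3861
G1 X5.98 Y0.00 E0.4634
G1 X5.18 Y2.99 E0.5406
G1 X5.11 Y3.06 E0.5430
G1 X5.03 Y2.75 E0.5510
G1 X3.75 Y1.47 E0.5962
G1 X2.00 Y1.00 E0.6414
G1 X0.25 Y1.47 E0.6866
G1 X-1.03 Y2.75 E0.7317
G1 X-1.50 Y4.50 E0.7769
G1 X-1.19 Y5.66 E0.8069
G1 X-2.99 Y5.18 E0.8534
G1 X-5.18 Y2.99 E0.9306
G1 X-5.98 Y0.00 E1.0078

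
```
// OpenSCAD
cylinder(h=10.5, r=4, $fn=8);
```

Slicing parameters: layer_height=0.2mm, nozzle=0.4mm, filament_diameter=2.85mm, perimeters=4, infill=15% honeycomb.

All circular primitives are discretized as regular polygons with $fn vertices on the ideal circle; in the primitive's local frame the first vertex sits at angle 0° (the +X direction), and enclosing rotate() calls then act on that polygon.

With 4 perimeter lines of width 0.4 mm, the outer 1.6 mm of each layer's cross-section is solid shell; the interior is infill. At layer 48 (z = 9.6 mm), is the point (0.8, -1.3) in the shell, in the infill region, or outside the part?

infill

At z = 9.6 mm: the cylinder: section is a regular 8-gon, circumradius r=4. Overall, the cross-section is a single solid region. The nearest boundary edge runs (-0.00, -4.00)→(2.83, -2.83); distance from the point to it = 2.19 mm. The point is inside the cross-section and 2.19 mm from the nearest boundary — more than the 1.6 mm shell width (4 × 0.4), so it's in the infill interior.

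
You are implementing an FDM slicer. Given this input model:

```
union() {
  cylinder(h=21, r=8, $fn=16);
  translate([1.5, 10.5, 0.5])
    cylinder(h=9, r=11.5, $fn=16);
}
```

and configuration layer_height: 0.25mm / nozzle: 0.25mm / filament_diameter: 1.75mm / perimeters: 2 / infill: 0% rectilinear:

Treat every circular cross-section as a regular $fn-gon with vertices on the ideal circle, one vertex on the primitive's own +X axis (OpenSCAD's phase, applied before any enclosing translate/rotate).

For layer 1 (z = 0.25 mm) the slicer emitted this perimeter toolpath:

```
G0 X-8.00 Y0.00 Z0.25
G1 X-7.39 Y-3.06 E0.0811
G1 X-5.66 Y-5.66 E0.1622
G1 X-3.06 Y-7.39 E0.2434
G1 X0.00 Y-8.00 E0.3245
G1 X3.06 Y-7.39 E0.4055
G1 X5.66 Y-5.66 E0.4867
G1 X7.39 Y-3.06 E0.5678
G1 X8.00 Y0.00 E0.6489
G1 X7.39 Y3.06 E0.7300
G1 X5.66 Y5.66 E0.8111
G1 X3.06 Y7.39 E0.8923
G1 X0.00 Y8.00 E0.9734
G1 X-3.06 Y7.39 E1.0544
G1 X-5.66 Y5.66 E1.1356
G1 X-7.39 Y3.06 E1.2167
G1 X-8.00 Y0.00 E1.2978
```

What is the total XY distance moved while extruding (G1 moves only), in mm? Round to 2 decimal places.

49.95 mm

Sum the Euclidean lengths of each G1 segment: total = 49.95 mm.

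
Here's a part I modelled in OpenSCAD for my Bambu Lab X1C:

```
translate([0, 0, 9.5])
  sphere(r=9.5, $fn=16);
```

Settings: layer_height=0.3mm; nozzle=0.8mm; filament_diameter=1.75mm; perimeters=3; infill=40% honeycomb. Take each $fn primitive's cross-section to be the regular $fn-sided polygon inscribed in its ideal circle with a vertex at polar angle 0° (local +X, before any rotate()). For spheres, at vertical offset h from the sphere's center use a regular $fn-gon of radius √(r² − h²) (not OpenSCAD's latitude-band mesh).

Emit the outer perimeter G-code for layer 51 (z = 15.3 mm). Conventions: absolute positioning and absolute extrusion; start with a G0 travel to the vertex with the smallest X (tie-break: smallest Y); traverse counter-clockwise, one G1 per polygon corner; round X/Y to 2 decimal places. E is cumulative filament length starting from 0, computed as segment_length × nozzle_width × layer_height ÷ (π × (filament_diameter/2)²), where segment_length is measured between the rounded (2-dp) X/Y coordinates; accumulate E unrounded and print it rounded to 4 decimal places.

At z = 15.3 mm: the sphere: section is a regular 16-gon, circumradius = √(r²−h²) = √(9.5²−5.8²) = 7.524. The outline is a single polygon with 16 vertices. Extrusion per mm of travel: 0.8 × 0.3 / (π × 0.875²) = 0.099780. Accumulating E over each segment gives final E = 4.6859.

G0 X-7.52 Y0.00 Z15.30
G1 X-6.95 Y-2.88 E0.2929
G1 X-5.32 Y-5.32 E0.5857
G1 X-2.88 Y-6.95 E0.8785
G1 X0.00 Y-7.52 E1.1715
G1 X2.88 Y-6.95 E1.4644
G1 X5.32 Y-5.32 E1.7572
G1 X6.95 Y-2.88 E2.0500
G1 X7.52 Y0.00 E2.3429
G1 X6.95 Y2.88 E2.6359
G1 X5.32 Y5.32 E2.9287
G1 X2.88 Y6.95 E3.2215
G1 X0.00 Y7.52 E3.5144
G1 X-2.88 Y6.95 E3.8073
G1 X-5.32 Y5.32 E4.1001
G1 X-6.95 Y2.88 E4.3929
G1 X-7.52 Y0.00 E4.6859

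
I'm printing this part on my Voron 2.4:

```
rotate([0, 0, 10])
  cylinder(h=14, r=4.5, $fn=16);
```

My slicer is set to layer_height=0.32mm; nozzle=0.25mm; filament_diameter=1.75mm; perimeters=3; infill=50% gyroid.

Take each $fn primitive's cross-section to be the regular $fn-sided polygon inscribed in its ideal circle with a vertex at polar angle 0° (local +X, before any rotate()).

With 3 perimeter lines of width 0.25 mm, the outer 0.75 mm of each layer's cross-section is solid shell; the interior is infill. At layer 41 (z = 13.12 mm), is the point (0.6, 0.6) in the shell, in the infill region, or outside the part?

At z = 13.12 mm: the cylinder: section is a regular 16-gon, circumradius r=4.5; (whole slice rotated 10° about Z — lengths, areas and connectivity unchanged). Overall, the cross-section is a single solid region. Undo the 10° rotation: the query point maps to (0.695, 0.487) in the un-rotated model frame. The nearest boundary edge runs (4.16, 1.72)→(3.18, 3.18); distance from the point to it = 3.57 mm. The point is inside the cross-section and 3.57 mm from the nearest boundary — more than the 0.75 mm shell width (3 × 0.25), so it's in the infill interior.

infill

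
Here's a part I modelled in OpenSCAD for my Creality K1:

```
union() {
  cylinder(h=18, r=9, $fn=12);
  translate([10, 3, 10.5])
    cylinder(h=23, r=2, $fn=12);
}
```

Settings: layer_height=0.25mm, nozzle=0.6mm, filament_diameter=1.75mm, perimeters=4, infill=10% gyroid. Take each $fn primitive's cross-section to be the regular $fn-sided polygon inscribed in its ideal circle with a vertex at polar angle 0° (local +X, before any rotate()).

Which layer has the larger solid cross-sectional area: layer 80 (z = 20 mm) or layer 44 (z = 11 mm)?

layer 44 (z = 11 mm)

Layer 80 (z = 20): the cylinder is absent (z outside [0, 18]); the r=2 cylinder at (10, 3) contributes a regular 12-gon of circumradius 2 (area = (12/2)·2.000²·sin(360°/12) = 12.00 mm²); Taking the union: only the r=2 cylinder at (10, 3) is present, so the union is just that shape — area = 12.00 mm². So its area = 12.00 mm². Layer 44 (z = 11): the cylinder: section is a regular 12-gon, circumradius r=9 (area = (12/2)·9.000²·sin(360°/12) = 243.00 mm²); the r=2 cylinder at (10, 3) gives a regular 12-gon of circumradius 2 (constant along its height) (area = (12/2)·2.000²·sin(360°/12) = 12.00 mm²); Combining (union): the regions partially overlap — summed areas 255.00 mm² minus the doubly-counted overlap 0.26 mm² gives 254.74 mm² — area = 254.74 mm². So its area = 254.74 mm². Layer 44 is larger (254.74 vs 12.00 mm²).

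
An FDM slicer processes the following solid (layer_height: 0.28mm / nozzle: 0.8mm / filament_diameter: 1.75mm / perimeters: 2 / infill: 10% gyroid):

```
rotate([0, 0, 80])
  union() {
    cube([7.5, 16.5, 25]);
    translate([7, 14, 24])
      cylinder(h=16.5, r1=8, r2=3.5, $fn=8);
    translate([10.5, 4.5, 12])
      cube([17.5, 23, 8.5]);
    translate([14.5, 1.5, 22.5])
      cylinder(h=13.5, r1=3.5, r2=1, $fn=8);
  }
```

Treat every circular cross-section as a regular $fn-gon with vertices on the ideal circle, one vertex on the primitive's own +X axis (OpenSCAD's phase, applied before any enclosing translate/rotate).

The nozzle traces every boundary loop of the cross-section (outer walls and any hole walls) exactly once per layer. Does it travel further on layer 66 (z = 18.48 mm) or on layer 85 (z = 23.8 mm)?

layer 66 (z = 18.48 mm)

Layer 66 (z = 18.48): the cube (footprint 7.5×16.5) is included at this height (perimeter 48.00 mm); the cone at (7, 14) is absent (z outside [24, 40.5]); the cube at (10.5, 4.5) (footprint 17.5×23) is included at this height (perimeter 81.00 mm); the cone at (14.5, 1.5) is absent (z outside [22.5, 36]); Combining (union): the 2 present regions are separate (no shared area or edge), so areas and boundary lengths simply add and each stays a separate island — boundary = 129.00 mm; (rotated 80° about Z; rotation is an isometry so areas/perimeters/island counts are preserved). So its perimeter = 129.00 mm. Layer 85 (z = 23.8): the 7.5×16.5 cube contributes its full rectangle (perimeter 48.00 mm); the cone at (7, 14) does not reach this height (z outside [24, 40.5]); the cube at (10.5, 4.5) is absent (z outside [12, 20.5]); the cone at (14.5, 1.5) contributes a regular 8-gon of circumradius 3.259 (interpolated between r1=3.5 and r2=1 at t=0.096) (perimeter = 2·8·3.259·sin(180°/8) = 19.96 mm); Combining (union): the 2 present regions are separate (no shared area or edge), so areas and boundary lengths simply add and each stays a separate island — boundary = 67.96 mm; (rotated 80° about Z; rotation is an isometry so areas/perimeters/island counts are preserved). So its perimeter = 67.96 mm. Layer 66 is larger (129.00 vs 67.96 mm).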